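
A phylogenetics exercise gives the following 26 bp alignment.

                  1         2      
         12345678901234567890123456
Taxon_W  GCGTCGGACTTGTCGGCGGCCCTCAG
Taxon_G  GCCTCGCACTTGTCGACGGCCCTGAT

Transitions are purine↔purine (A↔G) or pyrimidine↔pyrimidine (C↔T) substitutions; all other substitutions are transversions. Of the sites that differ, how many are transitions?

Differing sites — 3:G/C (Tv); 7:G/C (Tv); 16:G/A (Ti); 24:C/G (Tv); 26:G/T (Tv).
Of the 5 differences, 1 transition and 4 transversions, so the answer is 1.

1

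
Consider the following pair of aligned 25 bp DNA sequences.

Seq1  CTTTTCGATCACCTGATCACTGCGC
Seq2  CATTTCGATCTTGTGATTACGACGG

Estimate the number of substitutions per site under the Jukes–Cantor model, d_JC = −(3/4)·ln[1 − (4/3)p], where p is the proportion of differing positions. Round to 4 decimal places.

Mismatches occur at site 2 (T↔A), site 11 (A↔T), site 12 (C↔T), site 13 (C↔G), site 18 (C↔T), site 21 (T↔G), site 22 (G↔A), site 25 (C↔G).
p = 8/25 = 0.320000.
d = −0.75 · ln(1 − (4/3)·0.320000) = −0.75 · ln(0.573333) = −0.75 · (-0.556289) = 0.4172.

0.4172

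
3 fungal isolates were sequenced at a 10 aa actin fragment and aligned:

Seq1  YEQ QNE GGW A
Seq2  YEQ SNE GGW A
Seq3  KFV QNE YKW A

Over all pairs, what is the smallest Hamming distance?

1

Pairwise Hamming distances:
  Seq1 vs Seq2: 1
  Seq1 vs Seq3: 5
  Seq2 vs Seq3: 6
The smallest is 1, between Seq1 and Seq2.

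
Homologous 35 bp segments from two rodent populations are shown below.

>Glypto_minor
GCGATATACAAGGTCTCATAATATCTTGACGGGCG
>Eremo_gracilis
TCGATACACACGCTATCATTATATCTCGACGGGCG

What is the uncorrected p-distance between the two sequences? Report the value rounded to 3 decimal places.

0.200

Mismatches occur at site 1 (G↔T), site 7 (T↔C), site 11 (A↔C), site 13 (G↔C), site 15 (C↔A), site 20 (A↔T), site 27 (T↔C).
There are 7 differences over 35 sites, so p = 7/35 = 0.200.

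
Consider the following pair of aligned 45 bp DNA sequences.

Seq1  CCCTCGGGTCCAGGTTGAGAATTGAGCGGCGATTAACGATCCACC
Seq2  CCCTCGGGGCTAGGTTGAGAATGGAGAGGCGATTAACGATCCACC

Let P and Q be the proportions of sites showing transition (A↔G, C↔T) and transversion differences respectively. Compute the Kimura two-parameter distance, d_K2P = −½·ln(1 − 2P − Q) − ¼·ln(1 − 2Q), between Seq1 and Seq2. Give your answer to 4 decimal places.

Mismatches occur at site 9 (T/G, transversion), site 11 (C/T, transition), site 23 (T/G, transversion), site 27 (C/A, transversion).
Of the 4 differences, 1 transition and 3 transversions over 45 sites: P = 1/45 = 0.022222, Q = 3/45 = 0.066667.
d = −0.5·ln(0.888889) − 0.25·ln(0.866666) = −0.5·(-0.117783) − 0.25·(-0.143102) = 0.0947.

0.0947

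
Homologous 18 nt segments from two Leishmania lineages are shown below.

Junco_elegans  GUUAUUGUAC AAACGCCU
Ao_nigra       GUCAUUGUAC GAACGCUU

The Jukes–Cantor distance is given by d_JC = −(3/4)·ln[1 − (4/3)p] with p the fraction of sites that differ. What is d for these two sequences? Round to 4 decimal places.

0.1885

Differing sites — 3:U/C; 11:A/G; 17:C/U.
p = 3/18 = 0.166667.
d = −0.75 · ln(1 − (4/3)·0.166667) = −0.75 · ln(0.777777) = −0.75 · (-0.251315) = 0.1885.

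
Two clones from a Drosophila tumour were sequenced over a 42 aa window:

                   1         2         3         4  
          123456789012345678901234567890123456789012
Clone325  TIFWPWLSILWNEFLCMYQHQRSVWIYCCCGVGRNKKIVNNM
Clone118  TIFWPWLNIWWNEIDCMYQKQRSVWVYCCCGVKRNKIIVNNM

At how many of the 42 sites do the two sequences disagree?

The sequences differ at positions 8 (S/N), 10 (L/W), 14 (F/I), 15 (L/D), 20 (H/K), 26 (I/V), 33 (G/K), 37 (K/I).
That gives 8 mismatches out of 42 aligned sites, so the Hamming distance is 8.

8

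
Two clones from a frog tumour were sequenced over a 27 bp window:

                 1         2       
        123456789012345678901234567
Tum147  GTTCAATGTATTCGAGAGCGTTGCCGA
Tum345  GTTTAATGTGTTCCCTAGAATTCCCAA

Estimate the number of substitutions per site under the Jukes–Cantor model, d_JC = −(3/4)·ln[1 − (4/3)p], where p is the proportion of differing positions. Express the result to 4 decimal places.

0.4408

Differing sites — 4:C/T; 10:A/G; 14:G/C; 15:A/C; 16:G/T; 19:C/A; 20:G/A; 23:G/C; 26:G/A.
p = 9/27 = 0.333333.
d = −0.75 · ln(1 − (4/3)·0.333333) = −0.75 · ln(0.555556) = −0.75 · (-0.587786) = 0.4408.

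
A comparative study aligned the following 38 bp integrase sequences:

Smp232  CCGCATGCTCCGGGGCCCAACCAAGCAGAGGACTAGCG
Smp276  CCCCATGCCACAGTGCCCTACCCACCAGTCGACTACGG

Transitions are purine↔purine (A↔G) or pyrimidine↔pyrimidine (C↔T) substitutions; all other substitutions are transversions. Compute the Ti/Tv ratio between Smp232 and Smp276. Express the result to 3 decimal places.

0.200

The sequences differ at positions 3 (G/C, transversion), 9 (T/C, transition), 10 (C/A, transversion), 12 (G/A, transition), 14 (G/T, transversion), 19 (A/T, transversion), 23 (A/C, transversion), 25 (G/C, transversion), 29 (A/T, transversion), 30 (G/C, transversion), 36 (G/C, transversion), 37 (C/G, transversion).
Of the 12 differences, 2 transitions and 10 transversions, so Ti/Tv = 2/10 = 0.200.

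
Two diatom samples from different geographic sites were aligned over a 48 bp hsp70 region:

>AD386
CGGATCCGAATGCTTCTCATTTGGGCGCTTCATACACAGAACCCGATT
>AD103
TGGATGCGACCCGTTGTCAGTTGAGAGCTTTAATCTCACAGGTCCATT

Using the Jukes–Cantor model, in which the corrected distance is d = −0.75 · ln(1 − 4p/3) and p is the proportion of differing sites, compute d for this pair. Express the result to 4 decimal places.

Mismatches occur at site 1 (C→T), site 6 (C→G), site 10 (A→C), site 11 (T→C), site 12 (G→C), site 13 (C→G), site 16 (C→G), site 20 (T→G), site 24 (G→A), site 26 (C→A), site 31 (C→T), site 33 (T→A), site 34 (A→T), site 36 (A→T), site 39 (G→C), site 41 (A→G), site 42 (C→G), site 43 (C→T), site 45 (G→C).
p = 19/48 = 0.395833.
d = −0.75 · ln(1 − (4/3)·0.395833) = −0.75 · ln(0.472223) = −0.75 · (-0.750304) = 0.5627.

0.5627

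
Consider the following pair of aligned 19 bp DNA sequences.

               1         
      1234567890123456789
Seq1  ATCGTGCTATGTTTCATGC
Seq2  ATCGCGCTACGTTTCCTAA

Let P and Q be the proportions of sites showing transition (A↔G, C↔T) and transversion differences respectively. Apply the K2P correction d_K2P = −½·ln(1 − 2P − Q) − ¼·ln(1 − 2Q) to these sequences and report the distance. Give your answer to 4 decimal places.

0.3324

The sequences differ at positions 5 (T/C, transition), 10 (T/C, transition), 16 (A/C, transversion), 18 (G/A, transition), 19 (C/A, transversion).
Of the 5 differences, 3 transitions and 2 transversions over 19 sites: P = 3/19 = 0.157895, Q = 2/19 = 0.105263.
d = −0.5·ln(0.578947) − 0.25·ln(0.789474) = −0.5·(-0.546544) − 0.25·(-0.236388) = 0.3324.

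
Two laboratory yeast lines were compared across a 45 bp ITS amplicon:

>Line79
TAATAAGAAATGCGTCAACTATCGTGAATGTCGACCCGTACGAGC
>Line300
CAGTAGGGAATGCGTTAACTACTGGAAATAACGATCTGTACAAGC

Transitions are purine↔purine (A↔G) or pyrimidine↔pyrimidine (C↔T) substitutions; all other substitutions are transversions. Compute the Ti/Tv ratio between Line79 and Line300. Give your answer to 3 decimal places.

Differing sites — 1:T/C (Ti); 3:A/G (Ti); 6:A/G (Ti); 8:A/G (Ti); 16:C/T (Ti); 22:T/C (Ti); 23:C/T (Ti); 25:T/G (Tv); 26:G/A (Ti); 30:G/A (Ti); 31:T/A (Tv); 35:C/T (Ti); 37:C/T (Ti); 42:G/A (Ti).
Of the 14 differences, 12 transitions and 2 transversions, so Ti/Tv = 12/2 = 6.000.

6.000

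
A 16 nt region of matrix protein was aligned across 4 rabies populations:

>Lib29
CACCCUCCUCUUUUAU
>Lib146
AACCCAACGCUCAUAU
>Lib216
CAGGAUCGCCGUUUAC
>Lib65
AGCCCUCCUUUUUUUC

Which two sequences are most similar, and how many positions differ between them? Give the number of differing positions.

Pairwise Hamming distances:
  Lib29 vs Lib146: 6
  Lib29 vs Lib216: 7
  Lib29 vs Lib65: 5
  Lib146 vs Lib216: 12
  Lib146 vs Lib65: 9
  Lib216 vs Lib65: 10
The smallest is 5, between Lib29 and Lib65.

5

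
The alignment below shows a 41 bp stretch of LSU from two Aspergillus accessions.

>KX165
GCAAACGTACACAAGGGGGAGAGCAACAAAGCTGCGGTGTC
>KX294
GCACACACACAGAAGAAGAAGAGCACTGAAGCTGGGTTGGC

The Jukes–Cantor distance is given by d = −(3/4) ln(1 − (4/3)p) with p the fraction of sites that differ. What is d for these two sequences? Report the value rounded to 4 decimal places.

Differing sites — 4:A/C; 7:G/A; 8:T/C; 12:C/G; 16:G/A; 17:G/A; 19:G/A; 26:A/C; 27:C/T; 28:A/G; 35:C/G; 37:G/T; 40:T/G.
p = 13/41 = 0.317073.
d = −0.75 · ln(1 − (4/3)·0.317073) = −0.75 · ln(0.577236) = −0.75 · (-0.549504) = 0.4121.

0.4121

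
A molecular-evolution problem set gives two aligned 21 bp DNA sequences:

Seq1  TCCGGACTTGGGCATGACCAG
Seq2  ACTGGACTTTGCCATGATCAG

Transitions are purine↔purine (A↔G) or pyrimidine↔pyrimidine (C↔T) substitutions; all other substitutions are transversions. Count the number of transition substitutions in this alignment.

Differing sites — 1:T/A (Tv); 3:C/T (Ti); 10:G/T (Tv); 12:G/C (Tv); 18:C/T (Ti).
Of the 5 differences, 2 transitions and 3 transversions, so the answer is 2.

2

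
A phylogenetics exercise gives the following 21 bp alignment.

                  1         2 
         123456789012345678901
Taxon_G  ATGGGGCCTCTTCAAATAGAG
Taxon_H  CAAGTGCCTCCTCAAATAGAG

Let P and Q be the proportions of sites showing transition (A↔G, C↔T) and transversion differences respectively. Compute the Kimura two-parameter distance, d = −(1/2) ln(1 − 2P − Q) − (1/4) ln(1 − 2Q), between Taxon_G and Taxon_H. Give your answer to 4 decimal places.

The sequences differ at positions 1 (A/C, transversion), 2 (T/A, transversion), 3 (G/A, transition), 5 (G/T, transversion), 11 (T/C, transition).
Of the 5 differences, 2 transitions and 3 transversions over 21 sites: P = 2/21 = 0.095238, Q = 3/21 = 0.142857.
d = −0.5·ln(0.666667) − 0.25·ln(0.714286) = −0.5·(-0.405465) − 0.25·(-0.336472) = 0.2869.

0.2869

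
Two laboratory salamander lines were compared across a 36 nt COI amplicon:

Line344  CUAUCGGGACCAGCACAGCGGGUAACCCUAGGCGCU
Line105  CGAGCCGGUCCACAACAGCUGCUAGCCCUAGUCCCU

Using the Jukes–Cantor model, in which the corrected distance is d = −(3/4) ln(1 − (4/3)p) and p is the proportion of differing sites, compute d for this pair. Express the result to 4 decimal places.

0.3924

Differing sites — 2:U/G; 4:U/G; 6:G/C; 9:A/U; 13:G/C; 14:C/A; 20:G/U; 22:G/C; 25:A/G; 32:G/U; 34:G/C.
p = 11/36 = 0.305556.
d = −0.75 · ln(1 − (4/3)·0.305556) = −0.75 · ln(0.592592) = −0.75 · (-0.523249) = 0.3924.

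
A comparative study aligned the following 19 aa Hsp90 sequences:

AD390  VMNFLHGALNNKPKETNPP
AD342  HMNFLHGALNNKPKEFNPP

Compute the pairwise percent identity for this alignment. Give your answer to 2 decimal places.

89.47%

Mismatches occur at site 1 (V→H), site 16 (T→F).
17 of the 19 sites match, so the percent identity is 17/19 × 100 = 89.47%.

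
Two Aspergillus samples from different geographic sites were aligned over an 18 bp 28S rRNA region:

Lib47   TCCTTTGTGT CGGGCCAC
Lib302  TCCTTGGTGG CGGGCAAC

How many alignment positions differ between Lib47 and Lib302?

3

The sequences differ at positions 6 (T/G), 10 (T/G), 16 (C/A).
That gives 3 mismatches out of 18 aligned sites, so the Hamming distance is 3.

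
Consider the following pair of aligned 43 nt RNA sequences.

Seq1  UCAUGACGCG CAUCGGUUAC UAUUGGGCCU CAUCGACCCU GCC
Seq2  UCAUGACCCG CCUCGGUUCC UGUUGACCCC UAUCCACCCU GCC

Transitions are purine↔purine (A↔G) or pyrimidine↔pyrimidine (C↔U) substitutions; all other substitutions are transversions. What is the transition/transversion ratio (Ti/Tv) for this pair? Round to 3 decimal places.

0.800

Differing sites — 8:G/C (Tv); 12:A/C (Tv); 19:A/C (Tv); 22:A/G (Ti); 26:G/A (Ti); 27:G/C (Tv); 30:U/C (Ti); 31:C/U (Ti); 35:G/C (Tv).
Of the 9 differences, 4 transitions and 5 transversions, so Ti/Tv = 4/5 = 0.800.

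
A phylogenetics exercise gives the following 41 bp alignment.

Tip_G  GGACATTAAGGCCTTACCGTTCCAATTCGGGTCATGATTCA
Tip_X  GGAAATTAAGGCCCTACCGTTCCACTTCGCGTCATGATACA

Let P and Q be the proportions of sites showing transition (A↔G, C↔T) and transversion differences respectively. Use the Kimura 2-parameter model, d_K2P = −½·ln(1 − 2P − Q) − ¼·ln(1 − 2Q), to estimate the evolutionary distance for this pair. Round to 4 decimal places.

0.1334

The sequences differ at positions 4 (C/A, transversion), 14 (T/C, transition), 25 (A/C, transversion), 30 (G/C, transversion), 39 (T/A, transversion).
Of the 5 differences, 1 transition and 4 transversions over 41 sites: P = 1/41 = 0.024390, Q = 4/41 = 0.097561.
d = −0.5·ln(0.853659) − 0.25·ln(0.804878) = −0.5·(-0.158223) − 0.25·(-0.217065) = 0.1334.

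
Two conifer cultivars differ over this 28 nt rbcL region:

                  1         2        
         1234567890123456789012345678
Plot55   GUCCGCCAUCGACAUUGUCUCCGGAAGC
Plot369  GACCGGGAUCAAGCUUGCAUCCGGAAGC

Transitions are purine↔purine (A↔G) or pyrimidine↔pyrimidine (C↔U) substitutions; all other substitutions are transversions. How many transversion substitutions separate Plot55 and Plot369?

The sequences differ at positions 2 (U/A, transversion), 6 (C/G, transversion), 7 (C/G, transversion), 11 (G/A, transition), 13 (C/G, transversion), 14 (A/C, transversion), 18 (U/C, transition), 19 (C/A, transversion).
Of the 8 differences, 2 transitions and 6 transversions, so the answer is 6.

6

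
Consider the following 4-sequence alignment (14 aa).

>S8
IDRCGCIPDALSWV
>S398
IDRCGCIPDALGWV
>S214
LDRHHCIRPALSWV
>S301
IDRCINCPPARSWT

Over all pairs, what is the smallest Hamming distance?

1

Pairwise Hamming distances:
  S8 vs S398: 1
  S8 vs S214: 5
  S8 vs S301: 6
  S398 vs S214: 6
  S398 vs S301: 7
  S214 vs S301: 8
The smallest is 1, between S8 and S398.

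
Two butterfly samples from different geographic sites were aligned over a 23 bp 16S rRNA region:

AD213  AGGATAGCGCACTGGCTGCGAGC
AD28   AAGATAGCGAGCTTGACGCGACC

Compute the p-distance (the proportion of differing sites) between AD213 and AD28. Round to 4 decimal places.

0.3043

The sequences differ at positions 2 (G/A), 10 (C/A), 11 (A/G), 14 (G/T), 16 (C/A), 17 (T/C), 22 (G/C).
There are 7 differences over 23 sites, so p = 7/23 = 0.3043.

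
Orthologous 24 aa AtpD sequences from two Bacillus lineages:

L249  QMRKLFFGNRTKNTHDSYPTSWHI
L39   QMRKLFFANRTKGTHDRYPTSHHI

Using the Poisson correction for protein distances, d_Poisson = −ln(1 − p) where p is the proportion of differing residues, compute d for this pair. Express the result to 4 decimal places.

0.1823

The sequences differ at positions 8 (G/A), 13 (N/G), 17 (S/R), 22 (W/H).
p = 4/24 = 0.166667.
d = −ln(1 − 0.166667) = −ln(0.833333) = 0.1823.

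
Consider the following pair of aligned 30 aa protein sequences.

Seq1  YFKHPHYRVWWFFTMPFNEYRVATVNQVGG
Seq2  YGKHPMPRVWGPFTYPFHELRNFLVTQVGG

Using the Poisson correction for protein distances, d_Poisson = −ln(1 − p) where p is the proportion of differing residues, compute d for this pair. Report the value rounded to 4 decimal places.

The sequences differ at positions 2 (F/G), 6 (H/M), 7 (Y/P), 11 (W/G), 12 (F/P), 15 (M/Y), 18 (N/H), 20 (Y/L), 22 (V/N), 23 (A/F), 24 (T/L), 26 (N/T).
p = 12/30 = 0.400000.
d = −ln(1 − 0.400000) = −ln(0.600000) = 0.5108.

0.5108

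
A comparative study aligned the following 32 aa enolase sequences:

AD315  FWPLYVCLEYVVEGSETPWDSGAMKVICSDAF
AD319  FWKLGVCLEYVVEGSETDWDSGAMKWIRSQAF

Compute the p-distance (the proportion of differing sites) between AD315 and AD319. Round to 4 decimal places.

The sequences differ at positions 3 (P/K), 5 (Y/G), 18 (P/D), 26 (V/W), 28 (C/R), 30 (D/Q).
There are 6 differences over 32 sites, so p = 6/32 = 0.1875.

0.1875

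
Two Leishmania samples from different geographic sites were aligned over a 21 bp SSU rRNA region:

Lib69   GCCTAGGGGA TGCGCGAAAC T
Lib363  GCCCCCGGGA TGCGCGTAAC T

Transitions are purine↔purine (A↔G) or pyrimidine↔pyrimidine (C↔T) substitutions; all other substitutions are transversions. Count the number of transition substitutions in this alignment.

Mismatches occur at site 4 (T→C, transition), site 5 (A→C, transversion), site 6 (G→C, transversion), site 17 (A→T, transversion).
Of the 4 differences, 1 transition and 3 transversions, so the answer is 1.

1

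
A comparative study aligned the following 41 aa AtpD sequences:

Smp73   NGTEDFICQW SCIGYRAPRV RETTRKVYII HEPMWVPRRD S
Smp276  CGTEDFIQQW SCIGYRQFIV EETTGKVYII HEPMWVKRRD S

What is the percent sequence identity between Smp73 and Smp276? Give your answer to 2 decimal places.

80.49%

Mismatches occur at site 1 (N/C), site 8 (C/Q), site 17 (A/Q), site 18 (P/F), site 19 (R/I), site 21 (R/E), site 25 (R/G), site 37 (P/K).
33 of the 41 sites match, so the percent identity is 33/41 × 100 = 80.49%.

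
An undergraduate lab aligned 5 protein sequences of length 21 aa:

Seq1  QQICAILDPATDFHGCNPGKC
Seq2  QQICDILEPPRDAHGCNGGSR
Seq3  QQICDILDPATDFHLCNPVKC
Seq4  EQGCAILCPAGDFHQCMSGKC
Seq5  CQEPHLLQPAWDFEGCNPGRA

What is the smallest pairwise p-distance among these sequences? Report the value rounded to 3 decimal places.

0.143

Pairwise Hamming distances:
  Seq1 vs Seq2: 8
  Seq1 vs Seq3: 3
  Seq1 vs Seq4: 7
  Seq1 vs Seq5: 10
  Seq2 vs Seq3: 9
  Seq2 vs Seq4: 12
  Seq2 vs Seq5: 13
  Seq3 vs Seq4: 9
  Seq3 vs Seq5: 12
  Seq4 vs Seq5: 13
The smallest is 3 mismatches, between Seq1 and Seq3; p = 3/21 = 0.143.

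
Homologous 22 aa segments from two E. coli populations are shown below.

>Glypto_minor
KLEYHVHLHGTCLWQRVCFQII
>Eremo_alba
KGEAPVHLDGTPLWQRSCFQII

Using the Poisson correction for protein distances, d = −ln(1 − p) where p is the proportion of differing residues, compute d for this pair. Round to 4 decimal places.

0.3185

The sequences differ at positions 2 (L/G), 4 (Y/A), 5 (H/P), 9 (H/D), 12 (C/P), 17 (V/S).
p = 6/22 = 0.272727.
d = −ln(1 − 0.272727) = −ln(0.727273) = 0.3185.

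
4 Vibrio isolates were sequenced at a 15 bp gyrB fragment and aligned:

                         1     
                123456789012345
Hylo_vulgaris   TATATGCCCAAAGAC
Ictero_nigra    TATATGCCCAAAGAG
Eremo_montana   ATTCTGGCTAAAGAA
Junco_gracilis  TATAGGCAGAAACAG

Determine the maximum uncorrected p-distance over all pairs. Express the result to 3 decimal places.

0.600

Pairwise Hamming distances:
  Hylo_vulgaris vs Ictero_nigra: 1
  Hylo_vulgaris vs Eremo_montana: 6
  Hylo_vulgaris vs Junco_gracilis: 5
  Ictero_nigra vs Eremo_montana: 6
  Ictero_nigra vs Junco_gracilis: 4
  Eremo_montana vs Junco_gracilis: 9
The largest is 9 mismatches, between Eremo_montana and Junco_gracilis; p = 9/15 = 0.600.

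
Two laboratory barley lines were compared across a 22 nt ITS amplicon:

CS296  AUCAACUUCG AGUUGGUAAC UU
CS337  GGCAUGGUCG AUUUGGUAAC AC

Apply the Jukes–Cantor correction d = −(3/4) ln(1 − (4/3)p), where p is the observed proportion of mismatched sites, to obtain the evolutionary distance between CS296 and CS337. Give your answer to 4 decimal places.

0.4975

The sequences differ at positions 1 (A/G), 2 (U/G), 5 (A/U), 6 (C/G), 7 (U/G), 12 (G/U), 21 (U/A), 22 (U/C).
p = 8/22 = 0.363636.
d = −0.75 · ln(1 − (4/3)·0.363636) = −0.75 · ln(0.515152) = −0.75 · (-0.663293) = 0.4975.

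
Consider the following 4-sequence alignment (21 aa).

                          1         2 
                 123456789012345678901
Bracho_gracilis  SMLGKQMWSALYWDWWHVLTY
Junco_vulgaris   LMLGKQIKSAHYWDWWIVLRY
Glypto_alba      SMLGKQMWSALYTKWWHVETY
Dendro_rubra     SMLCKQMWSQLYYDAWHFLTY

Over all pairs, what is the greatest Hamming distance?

Pairwise Hamming distances:
  Bracho_gracilis vs Junco_vulgaris: 6
  Bracho_gracilis vs Glypto_alba: 3
  Bracho_gracilis vs Dendro_rubra: 5
  Junco_vulgaris vs Glypto_alba: 9
  Junco_vulgaris vs Dendro_rubra: 11
  Glypto_alba vs Dendro_rubra: 7
The largest is 11, between Junco_vulgaris and Dendro_rubra.

11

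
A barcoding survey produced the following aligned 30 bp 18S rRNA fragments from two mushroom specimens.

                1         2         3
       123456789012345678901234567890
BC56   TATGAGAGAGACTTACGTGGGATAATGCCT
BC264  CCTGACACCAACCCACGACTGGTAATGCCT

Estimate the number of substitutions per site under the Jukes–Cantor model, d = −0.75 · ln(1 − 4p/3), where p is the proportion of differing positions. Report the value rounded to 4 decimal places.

Mismatches occur at site 1 (T↔C), site 2 (A↔C), site 6 (G↔C), site 8 (G↔C), site 9 (A↔C), site 10 (G↔A), site 13 (T↔C), site 14 (T↔C), site 18 (T↔A), site 19 (G↔C), site 20 (G↔T), site 22 (A↔G).
p = 12/30 = 0.400000.
d = −0.75 · ln(1 − (4/3)·0.400000) = −0.75 · ln(0.466667) = −0.75 · (-0.762139) = 0.5716.

0.5716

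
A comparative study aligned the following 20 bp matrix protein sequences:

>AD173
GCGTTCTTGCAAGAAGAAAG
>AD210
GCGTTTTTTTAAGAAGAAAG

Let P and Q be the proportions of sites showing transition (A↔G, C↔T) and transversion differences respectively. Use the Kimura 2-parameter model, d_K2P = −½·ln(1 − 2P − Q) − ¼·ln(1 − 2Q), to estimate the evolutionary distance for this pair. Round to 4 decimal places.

Mismatches occur at site 6 (C→T, transition), site 9 (G→T, transversion), site 10 (C→T, transition).
Of the 3 differences, 2 transitions and 1 transversion over 20 sites: P = 2/20 = 0.100000, Q = 1/20 = 0.050000.
d = −0.5·ln(0.750000) − 0.25·ln(0.900000) = −0.5·(-0.287682) − 0.25·(-0.105361) = 0.1702.

0.1702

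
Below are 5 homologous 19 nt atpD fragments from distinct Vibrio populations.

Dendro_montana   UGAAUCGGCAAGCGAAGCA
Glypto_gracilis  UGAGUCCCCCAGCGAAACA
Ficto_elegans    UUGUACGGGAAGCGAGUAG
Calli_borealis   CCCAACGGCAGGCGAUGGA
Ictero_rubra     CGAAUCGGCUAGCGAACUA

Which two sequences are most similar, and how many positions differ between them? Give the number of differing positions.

4

Pairwise Hamming distances:
  Dendro_montana vs Glypto_gracilis: 5
  Dendro_montana vs Ficto_elegans: 9
  Dendro_montana vs Calli_borealis: 7
  Dendro_montana vs Ictero_rubra: 4
  Glypto_gracilis vs Ficto_elegans: 12
  Glypto_gracilis vs Calli_borealis: 12
  Glypto_gracilis vs Ictero_rubra: 7
  Ficto_elegans vs Calli_borealis: 10
  Ficto_elegans vs Ictero_rubra: 11
  Calli_borealis vs Ictero_rubra: 8
The smallest is 4, between Dendro_montana and Ictero_rubra.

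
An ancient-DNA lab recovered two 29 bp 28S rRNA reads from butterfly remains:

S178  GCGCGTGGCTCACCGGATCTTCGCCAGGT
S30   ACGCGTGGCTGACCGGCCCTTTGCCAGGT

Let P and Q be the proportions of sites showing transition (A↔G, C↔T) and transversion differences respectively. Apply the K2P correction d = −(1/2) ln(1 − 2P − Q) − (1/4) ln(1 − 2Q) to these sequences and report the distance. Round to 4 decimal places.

Differing sites — 1:G/A (Ti); 11:C/G (Tv); 17:A/C (Tv); 18:T/C (Ti); 22:C/T (Ti).
Of the 5 differences, 3 transitions and 2 transversions over 29 sites: P = 3/29 = 0.103448, Q = 2/29 = 0.068966.
d = −0.5·ln(0.724138) − 0.25·ln(0.862068) = −0.5·(-0.322773) − 0.25·(-0.148421) = 0.1985.

0.1985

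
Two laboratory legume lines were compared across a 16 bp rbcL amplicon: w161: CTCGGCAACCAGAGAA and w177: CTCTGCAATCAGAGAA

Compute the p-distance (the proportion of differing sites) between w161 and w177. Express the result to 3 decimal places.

0.125

The sequences differ at positions 4 (G/T), 9 (C/T).
There are 2 differences over 16 sites, so p = 2/16 = 0.125.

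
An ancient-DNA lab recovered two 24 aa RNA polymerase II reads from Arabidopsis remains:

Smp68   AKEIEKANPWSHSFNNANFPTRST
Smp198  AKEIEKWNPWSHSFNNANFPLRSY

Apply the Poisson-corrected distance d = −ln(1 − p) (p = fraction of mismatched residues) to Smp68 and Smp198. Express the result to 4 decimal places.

Mismatches occur at site 7 (A/W), site 21 (T/L), site 24 (T/Y).
p = 3/24 = 0.125000.
d = −ln(1 − 0.125000) = −ln(0.875000) = 0.1335.

0.1335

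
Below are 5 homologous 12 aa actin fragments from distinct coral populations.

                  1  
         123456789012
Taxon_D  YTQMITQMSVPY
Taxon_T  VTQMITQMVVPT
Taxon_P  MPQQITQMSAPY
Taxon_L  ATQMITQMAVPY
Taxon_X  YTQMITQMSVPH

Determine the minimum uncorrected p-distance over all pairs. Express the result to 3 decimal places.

Pairwise Hamming distances:
  Taxon_D vs Taxon_T: 3
  Taxon_D vs Taxon_P: 4
  Taxon_D vs Taxon_L: 2
  Taxon_D vs Taxon_X: 1
  Taxon_T vs Taxon_P: 6
  Taxon_T vs Taxon_L: 3
  Taxon_T vs Taxon_X: 3
  Taxon_P vs Taxon_L: 5
  Taxon_P vs Taxon_X: 5
  Taxon_L vs Taxon_X: 3
The smallest is 1 mismatch, between Taxon_D and Taxon_X; p = 1/12 = 0.083.

0.083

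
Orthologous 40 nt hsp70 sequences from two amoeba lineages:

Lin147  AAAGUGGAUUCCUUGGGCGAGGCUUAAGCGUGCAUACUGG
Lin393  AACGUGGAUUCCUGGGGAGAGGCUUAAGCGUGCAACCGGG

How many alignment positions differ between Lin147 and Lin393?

Differing sites — 3:A/C; 14:U/G; 18:C/A; 35:U/A; 36:A/C; 38:U/G.
That gives 6 mismatches out of 40 aligned sites, so the Hamming distance is 6.

6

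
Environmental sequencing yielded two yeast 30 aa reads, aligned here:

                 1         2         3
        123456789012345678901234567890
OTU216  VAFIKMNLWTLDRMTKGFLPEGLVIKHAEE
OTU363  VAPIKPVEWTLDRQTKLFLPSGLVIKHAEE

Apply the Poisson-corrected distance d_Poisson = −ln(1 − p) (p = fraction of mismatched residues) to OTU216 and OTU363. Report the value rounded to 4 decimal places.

The sequences differ at positions 3 (F/P), 6 (M/P), 7 (N/V), 8 (L/E), 14 (M/Q), 17 (G/L), 21 (E/S).
p = 7/30 = 0.233333.
d = −ln(1 − 0.233333) = −ln(0.766667) = 0.2657.

0.2657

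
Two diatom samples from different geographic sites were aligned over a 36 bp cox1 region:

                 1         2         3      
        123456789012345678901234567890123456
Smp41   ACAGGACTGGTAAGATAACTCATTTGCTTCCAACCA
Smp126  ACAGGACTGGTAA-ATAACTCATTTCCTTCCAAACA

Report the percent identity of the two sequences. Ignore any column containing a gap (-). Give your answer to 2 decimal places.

Excluding the 1 gap column leaves 35 comparable sites.
Mismatches occur at site 26 (G/C), site 34 (C/A).
33 of the 35 comparable sites match, so the percent identity is 33/35 × 100 = 94.29%.

94.29%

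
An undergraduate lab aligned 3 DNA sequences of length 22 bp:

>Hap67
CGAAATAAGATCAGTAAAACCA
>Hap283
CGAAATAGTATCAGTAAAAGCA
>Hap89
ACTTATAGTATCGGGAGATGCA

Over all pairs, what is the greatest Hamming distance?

11

Pairwise Hamming distances:
  Hap67 vs Hap283: 3
  Hap67 vs Hap89: 11
  Hap283 vs Hap89: 8
The largest is 11, between Hap67 and Hap89.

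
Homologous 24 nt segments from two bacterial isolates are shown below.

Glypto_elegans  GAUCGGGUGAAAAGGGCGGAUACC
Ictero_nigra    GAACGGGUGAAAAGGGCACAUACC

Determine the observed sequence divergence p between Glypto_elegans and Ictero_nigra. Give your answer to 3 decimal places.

Differing sites — 3:U/A; 18:G/A; 19:G/C.
There are 3 differences over 24 sites, so p = 3/24 = 0.125.

0.125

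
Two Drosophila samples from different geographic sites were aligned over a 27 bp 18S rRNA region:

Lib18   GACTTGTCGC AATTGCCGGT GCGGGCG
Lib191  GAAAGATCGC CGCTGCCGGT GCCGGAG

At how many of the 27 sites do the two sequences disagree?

The sequences differ at positions 3 (C/A), 4 (T/A), 5 (T/G), 6 (G/A), 11 (A/C), 12 (A/G), 13 (T/C), 23 (G/C), 26 (C/A).
That gives 9 mismatches out of 27 aligned sites, so the Hamming distance is 9.

9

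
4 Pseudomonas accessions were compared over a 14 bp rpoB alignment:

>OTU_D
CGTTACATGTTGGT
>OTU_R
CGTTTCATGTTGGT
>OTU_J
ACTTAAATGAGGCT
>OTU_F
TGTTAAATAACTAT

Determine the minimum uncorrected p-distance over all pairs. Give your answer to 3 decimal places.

Pairwise Hamming distances:
  OTU_D vs OTU_R: 1
  OTU_D vs OTU_J: 6
  OTU_D vs OTU_F: 7
  OTU_R vs OTU_J: 7
  OTU_R vs OTU_F: 8
  OTU_J vs OTU_F: 6
The smallest is 1 mismatch, between OTU_D and OTU_R; p = 1/14 = 0.071.

0.071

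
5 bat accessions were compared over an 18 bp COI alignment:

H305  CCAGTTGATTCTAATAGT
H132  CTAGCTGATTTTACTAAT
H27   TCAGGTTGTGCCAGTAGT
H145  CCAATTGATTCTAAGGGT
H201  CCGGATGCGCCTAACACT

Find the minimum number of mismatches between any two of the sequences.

3

Pairwise Hamming distances:
  H305 vs H132: 5
  H305 vs H27: 7
  H305 vs H145: 3
  H305 vs H201: 7
  H132 vs H27: 10
  H132 vs H145: 8
  H132 vs H201: 10
  H27 vs H145: 10
  H27 vs H201: 11
  H145 vs H201: 9
The smallest is 3, between H305 and H145.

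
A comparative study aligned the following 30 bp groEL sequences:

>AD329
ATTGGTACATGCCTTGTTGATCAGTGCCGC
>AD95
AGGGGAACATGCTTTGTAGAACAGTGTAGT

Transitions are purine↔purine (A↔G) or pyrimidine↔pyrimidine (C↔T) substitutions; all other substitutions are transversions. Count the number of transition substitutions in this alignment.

3

Mismatches occur at site 2 (T→G, transversion), site 3 (T→G, transversion), site 6 (T→A, transversion), site 13 (C→T, transition), site 18 (T→A, transversion), site 21 (T→A, transversion), site 27 (C→T, transition), site 28 (C→A, transversion), site 30 (C→T, transition).
Of the 9 differences, 3 transitions and 6 transversions, so the answer is 3.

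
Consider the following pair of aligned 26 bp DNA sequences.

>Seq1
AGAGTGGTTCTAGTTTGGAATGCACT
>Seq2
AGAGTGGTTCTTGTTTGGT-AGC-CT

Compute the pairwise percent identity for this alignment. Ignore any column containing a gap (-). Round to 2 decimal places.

87.50%

Excluding the 2 gap columns leaves 24 comparable sites.
The sequences differ at positions 12 (A/T), 19 (A/T), 21 (T/A).
21 of the 24 comparable sites match, so the percent identity is 21/24 × 100 = 87.50%.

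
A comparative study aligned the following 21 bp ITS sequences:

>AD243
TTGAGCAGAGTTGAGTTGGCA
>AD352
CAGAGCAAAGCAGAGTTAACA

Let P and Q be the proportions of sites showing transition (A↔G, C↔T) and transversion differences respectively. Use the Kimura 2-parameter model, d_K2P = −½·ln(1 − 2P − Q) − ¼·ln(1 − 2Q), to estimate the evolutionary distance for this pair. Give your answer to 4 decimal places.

The sequences differ at positions 1 (T/C, transition), 2 (T/A, transversion), 8 (G/A, transition), 11 (T/C, transition), 12 (T/A, transversion), 18 (G/A, transition), 19 (G/A, transition).
Of the 7 differences, 5 transitions and 2 transversions over 21 sites: P = 5/21 = 0.238095, Q = 2/21 = 0.095238.
d = −0.5·ln(0.428572) − 0.25·ln(0.809524) = −0.5·(-0.847297) − 0.25·(-0.211309) = 0.4765.

0.4765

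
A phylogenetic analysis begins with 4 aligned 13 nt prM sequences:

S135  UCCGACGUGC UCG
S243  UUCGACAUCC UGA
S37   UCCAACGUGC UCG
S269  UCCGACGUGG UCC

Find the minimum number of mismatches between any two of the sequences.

Pairwise Hamming distances:
  S135 vs S243: 5
  S135 vs S37: 1
  S135 vs S269: 2
  S243 vs S37: 6
  S243 vs S269: 6
  S37 vs S269: 3
The smallest is 1, between S135 and S37.

1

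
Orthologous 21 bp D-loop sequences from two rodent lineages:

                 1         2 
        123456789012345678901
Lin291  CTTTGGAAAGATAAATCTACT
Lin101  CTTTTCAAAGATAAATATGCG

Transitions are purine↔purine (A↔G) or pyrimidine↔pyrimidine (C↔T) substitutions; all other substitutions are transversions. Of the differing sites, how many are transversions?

4

Mismatches occur at site 5 (G/T, transversion), site 6 (G/C, transversion), site 17 (C/A, transversion), site 19 (A/G, transition), site 21 (T/G, transversion).
Of the 5 differences, 1 transition and 4 transversions, so the answer is 4.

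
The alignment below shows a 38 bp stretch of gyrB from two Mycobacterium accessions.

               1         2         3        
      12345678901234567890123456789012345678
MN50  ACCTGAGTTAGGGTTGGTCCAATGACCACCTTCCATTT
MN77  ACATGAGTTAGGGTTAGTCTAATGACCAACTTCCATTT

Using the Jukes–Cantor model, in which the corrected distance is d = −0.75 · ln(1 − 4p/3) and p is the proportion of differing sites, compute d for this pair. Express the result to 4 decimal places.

0.1134

Differing sites — 3:C/A; 16:G/A; 20:C/T; 29:C/A.
p = 4/38 = 0.105263.
d = −0.75 · ln(1 − (4/3)·0.105263) = −0.75 · ln(0.859649) = −0.75 · (-0.151231) = 0.1134.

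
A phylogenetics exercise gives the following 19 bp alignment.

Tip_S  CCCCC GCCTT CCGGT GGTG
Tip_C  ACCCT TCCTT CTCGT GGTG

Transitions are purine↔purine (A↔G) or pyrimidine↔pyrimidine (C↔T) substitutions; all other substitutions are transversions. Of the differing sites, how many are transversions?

3

Differing sites — 1:C/A (Tv); 5:C/T (Ti); 6:G/T (Tv); 12:C/T (Ti); 13:G/C (Tv).
Of the 5 differences, 2 transitions and 3 transversions, so the answer is 3.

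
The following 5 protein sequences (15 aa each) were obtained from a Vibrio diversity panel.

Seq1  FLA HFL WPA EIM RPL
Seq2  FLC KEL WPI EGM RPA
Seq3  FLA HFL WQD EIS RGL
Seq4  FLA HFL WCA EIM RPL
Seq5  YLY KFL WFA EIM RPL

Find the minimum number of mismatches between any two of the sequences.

1

Pairwise Hamming distances:
  Seq1 vs Seq2: 6
  Seq1 vs Seq3: 4
  Seq1 vs Seq4: 1
  Seq1 vs Seq5: 4
  Seq2 vs Seq3: 9
  Seq2 vs Seq4: 7
  Seq2 vs Seq5: 7
  Seq3 vs Seq4: 4
  Seq3 vs Seq5: 7
  Seq4 vs Seq5: 4
The smallest is 1, between Seq1 and Seq4.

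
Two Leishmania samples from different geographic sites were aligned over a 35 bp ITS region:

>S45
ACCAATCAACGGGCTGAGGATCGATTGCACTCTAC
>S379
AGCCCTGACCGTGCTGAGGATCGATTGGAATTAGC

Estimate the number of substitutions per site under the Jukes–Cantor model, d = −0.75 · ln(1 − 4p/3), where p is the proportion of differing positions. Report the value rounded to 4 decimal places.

The sequences differ at positions 2 (C/G), 4 (A/C), 5 (A/C), 7 (C/G), 9 (A/C), 12 (G/T), 28 (C/G), 30 (C/A), 32 (C/T), 33 (T/A), 34 (A/G).
p = 11/35 = 0.314286.
d = −0.75 · ln(1 − (4/3)·0.314286) = −0.75 · ln(0.580952) = −0.75 · (-0.543087) = 0.4073.

0.4073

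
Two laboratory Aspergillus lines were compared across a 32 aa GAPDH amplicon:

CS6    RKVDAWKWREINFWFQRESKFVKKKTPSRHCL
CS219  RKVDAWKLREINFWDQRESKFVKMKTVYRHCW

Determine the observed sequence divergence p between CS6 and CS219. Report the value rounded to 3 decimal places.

0.188

Mismatches occur at site 8 (W↔L), site 15 (F↔D), site 24 (K↔M), site 27 (P↔V), site 28 (S↔Y), site 32 (L↔W).
There are 6 differences over 32 sites, so p = 6/32 = 0.188.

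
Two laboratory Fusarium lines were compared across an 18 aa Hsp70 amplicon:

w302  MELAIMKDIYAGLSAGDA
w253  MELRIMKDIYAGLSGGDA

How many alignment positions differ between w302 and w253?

2

Differing sites — 4:A/R; 15:A/G.
That gives 2 mismatches out of 18 aligned sites, so the Hamming distance is 2.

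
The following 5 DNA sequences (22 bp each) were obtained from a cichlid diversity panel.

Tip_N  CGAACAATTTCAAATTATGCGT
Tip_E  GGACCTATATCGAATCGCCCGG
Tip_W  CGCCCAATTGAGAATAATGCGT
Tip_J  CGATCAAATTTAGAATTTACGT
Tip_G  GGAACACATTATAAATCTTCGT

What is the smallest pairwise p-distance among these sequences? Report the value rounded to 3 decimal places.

0.273

Pairwise Hamming distances:
  Tip_N vs Tip_E: 10
  Tip_N vs Tip_W: 6
  Tip_N vs Tip_J: 7
  Tip_N vs Tip_G: 8
  Tip_E vs Tip_W: 11
  Tip_E vs Tip_J: 14
  Tip_E vs Tip_G: 13
  Tip_W vs Tip_J: 11
  Tip_W vs Tip_G: 11
  Tip_J vs Tip_G: 8
The smallest is 6 mismatches, between Tip_N and Tip_W; p = 6/22 = 0.273.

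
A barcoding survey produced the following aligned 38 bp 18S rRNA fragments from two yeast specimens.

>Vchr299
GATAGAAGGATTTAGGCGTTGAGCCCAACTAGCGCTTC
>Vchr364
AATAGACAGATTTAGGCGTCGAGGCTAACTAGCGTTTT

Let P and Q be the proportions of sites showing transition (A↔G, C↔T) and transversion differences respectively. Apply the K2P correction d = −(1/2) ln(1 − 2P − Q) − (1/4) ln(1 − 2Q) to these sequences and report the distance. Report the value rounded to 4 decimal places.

Mismatches occur at site 1 (G→A, transition), site 7 (A→C, transversion), site 8 (G→A, transition), site 20 (T→C, transition), site 24 (C→G, transversion), site 26 (C→T, transition), site 35 (C→T, transition), site 38 (C→T, transition).
Of the 8 differences, 6 transitions and 2 transversions over 38 sites: P = 6/38 = 0.157895, Q = 2/38 = 0.052632.
d = −0.5·ln(0.631578) − 0.25·ln(0.894736) = −0.5·(-0.459534) − 0.25·(-0.111227) = 0.2576.

0.2576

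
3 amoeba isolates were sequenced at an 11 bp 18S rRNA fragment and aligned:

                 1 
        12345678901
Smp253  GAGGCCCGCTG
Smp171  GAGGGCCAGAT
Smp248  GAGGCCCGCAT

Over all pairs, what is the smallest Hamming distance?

2

Pairwise Hamming distances:
  Smp253 vs Smp171: 5
  Smp253 vs Smp248: 2
  Smp171 vs Smp248: 3
The smallest is 2, between Smp253 and Smp248.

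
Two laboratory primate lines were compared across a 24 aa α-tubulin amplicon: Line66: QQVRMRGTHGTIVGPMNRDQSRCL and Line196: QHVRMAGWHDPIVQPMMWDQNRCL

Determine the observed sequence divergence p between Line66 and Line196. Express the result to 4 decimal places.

0.3750

Differing sites — 2:Q/H; 6:R/A; 8:T/W; 10:G/D; 11:T/P; 14:G/Q; 17:N/M; 18:R/W; 21:S/N.
There are 9 differences over 24 sites, so p = 9/24 = 0.3750.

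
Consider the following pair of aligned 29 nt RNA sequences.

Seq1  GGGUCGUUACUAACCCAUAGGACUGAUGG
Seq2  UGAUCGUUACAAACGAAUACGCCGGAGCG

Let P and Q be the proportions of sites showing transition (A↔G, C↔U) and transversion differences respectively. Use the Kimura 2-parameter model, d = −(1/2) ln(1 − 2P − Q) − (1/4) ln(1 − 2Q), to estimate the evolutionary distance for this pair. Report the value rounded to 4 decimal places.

Mismatches occur at site 1 (G→U, transversion), site 3 (G→A, transition), site 11 (U→A, transversion), site 15 (C→G, transversion), site 16 (C→A, transversion), site 20 (G→C, transversion), site 22 (A→C, transversion), site 24 (U→G, transversion), site 27 (U→G, transversion), site 28 (G→C, transversion).
Of the 10 differences, 1 transition and 9 transversions over 29 sites: P = 1/29 = 0.034483, Q = 9/29 = 0.310345.
d = −0.5·ln(0.620689) − 0.25·ln(0.379310) = −0.5·(-0.476925) − 0.25·(-0.969401) = 0.4808.

0.4808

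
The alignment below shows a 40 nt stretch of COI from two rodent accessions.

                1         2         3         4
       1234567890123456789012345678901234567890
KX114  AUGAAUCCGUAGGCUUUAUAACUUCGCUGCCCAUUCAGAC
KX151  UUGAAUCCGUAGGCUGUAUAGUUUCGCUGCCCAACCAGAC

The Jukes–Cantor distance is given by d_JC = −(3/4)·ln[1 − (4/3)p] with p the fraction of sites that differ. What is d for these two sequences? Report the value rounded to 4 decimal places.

Mismatches occur at site 1 (A/U), site 16 (U/G), site 21 (A/G), site 22 (C/U), site 34 (U/A), site 35 (U/C).
p = 6/40 = 0.150000.
d = −0.75 · ln(1 − (4/3)·0.150000) = −0.75 · ln(0.800000) = −0.75 · (-0.223144) = 0.1674.

0.1674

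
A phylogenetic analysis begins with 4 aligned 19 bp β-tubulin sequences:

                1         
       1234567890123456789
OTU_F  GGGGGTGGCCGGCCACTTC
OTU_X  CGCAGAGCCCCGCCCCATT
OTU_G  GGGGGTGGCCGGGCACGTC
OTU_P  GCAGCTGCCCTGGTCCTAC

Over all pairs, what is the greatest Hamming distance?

12

Pairwise Hamming distances:
  OTU_F vs OTU_X: 9
  OTU_F vs OTU_G: 2
  OTU_F vs OTU_P: 9
  OTU_X vs OTU_G: 10
  OTU_X vs OTU_P: 12
  OTU_G vs OTU_P: 9
The largest is 12, between OTU_X and OTU_P.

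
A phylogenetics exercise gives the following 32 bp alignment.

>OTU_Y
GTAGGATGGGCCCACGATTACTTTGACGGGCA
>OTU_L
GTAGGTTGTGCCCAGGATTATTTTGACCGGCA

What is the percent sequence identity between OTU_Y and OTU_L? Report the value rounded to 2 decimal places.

Differing sites — 6:A/T; 9:G/T; 15:C/G; 21:C/T; 28:G/C.
27 of the 32 sites match, so the percent identity is 27/32 × 100 = 84.38%.

84.38%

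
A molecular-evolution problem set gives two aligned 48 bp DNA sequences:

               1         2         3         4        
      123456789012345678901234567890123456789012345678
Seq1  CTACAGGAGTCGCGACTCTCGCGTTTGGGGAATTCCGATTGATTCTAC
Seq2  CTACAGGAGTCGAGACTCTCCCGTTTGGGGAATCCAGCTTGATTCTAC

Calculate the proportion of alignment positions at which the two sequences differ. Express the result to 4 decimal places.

0.1042

Differing sites — 13:C/A; 21:G/C; 34:T/C; 36:C/A; 38:A/C.
There are 5 differences over 48 sites, so p = 5/48 = 0.1042.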